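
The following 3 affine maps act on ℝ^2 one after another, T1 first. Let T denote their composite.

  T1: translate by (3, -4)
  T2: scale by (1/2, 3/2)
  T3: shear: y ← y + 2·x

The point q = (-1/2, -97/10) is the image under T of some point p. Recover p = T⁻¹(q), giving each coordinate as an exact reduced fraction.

p = (-4, -9/5)

T1 = [1 0 3; 0 1 -4; 0 0 1]
T2·T1 = [1/2 0 3/2; 0 3/2 -6; 0 0 1]
T3·…·T1 = [1/2 0 3/2; 1 3/2 -3; 0 0 1]
det M = 3/4; M⁻¹ = [2 0 -3; -4/3 2/3 4; 0 0 1]
M⁻¹ · (-1/2, -97/10)ᵀ = (-4, -9/5)ᵀ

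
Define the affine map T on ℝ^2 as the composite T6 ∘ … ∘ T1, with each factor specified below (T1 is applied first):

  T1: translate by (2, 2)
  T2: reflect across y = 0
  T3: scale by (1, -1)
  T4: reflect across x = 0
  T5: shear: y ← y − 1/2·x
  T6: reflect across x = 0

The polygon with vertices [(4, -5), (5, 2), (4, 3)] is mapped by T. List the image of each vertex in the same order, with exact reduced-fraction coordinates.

image vertices: (6, 0), (7, 15/2), (6, 8)

T1 translate by (2, 2): (4, -5) → (6, -3); (5, 2) → (7, 4); (4, 3) → (6, 5)
T2 reflect across y = 0: (6, -3) → (6, 3); (7, 4) → (7, -4); (6, 5) → (6, -5)
T3 scale by (1, -1): (6, 3) → (6, -3); (7, -4) → (7, 4); (6, -5) → (6, 5)
T4 reflect across x = 0: (6, -3) → (-6, -3); (7, 4) → (-7, 4); (6, 5) → (-6, 5)
T5 shear: y ← y − 1/2·x: (-6, -3) → (-6, 0); (-7, 4) → (-7, 15/2); (-6, 5) → (-6, 8)
T6 reflect across x = 0: (-6, 0) → (6, 0); (-7, 15/2) → (7, 15/2); (-6, 8) → (6, 8)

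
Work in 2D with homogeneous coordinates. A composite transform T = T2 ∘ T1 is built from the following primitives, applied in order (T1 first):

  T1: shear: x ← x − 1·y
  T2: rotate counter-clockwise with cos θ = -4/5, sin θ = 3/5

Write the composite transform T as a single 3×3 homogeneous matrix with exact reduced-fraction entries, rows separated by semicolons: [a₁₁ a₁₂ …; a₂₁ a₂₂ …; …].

T1 = [1 -1 0; 0 1 0; 0 0 1]
T2·T1 = [-4/5 1/5 0; 3/5 -7/5 0; 0 0 1]

T = [-4/5 1/5 0; 3/5 -7/5 0; 0 0 1]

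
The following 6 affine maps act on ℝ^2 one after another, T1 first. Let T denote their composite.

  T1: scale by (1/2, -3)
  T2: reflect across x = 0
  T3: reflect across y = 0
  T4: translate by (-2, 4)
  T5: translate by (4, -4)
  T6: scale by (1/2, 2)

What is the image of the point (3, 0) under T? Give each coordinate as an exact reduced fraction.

T1 scale by (1/2, -3): (3, 0) → (3/2, 0)
T2 reflect across x = 0: (3/2, 0) → (-3/2, 0)
T3 reflect across y = 0: (-3/2, 0) → (-3/2, 0)
T4 translate by (-2, 4): (-3/2, 0) → (-7/2, 4)
T5 translate by (4, -4): (-7/2, 4) → (1/2, 0)
T6 scale by (1/2, 2): (1/2, 0) → (1/4, 0)

T(p) = (1/4, 0)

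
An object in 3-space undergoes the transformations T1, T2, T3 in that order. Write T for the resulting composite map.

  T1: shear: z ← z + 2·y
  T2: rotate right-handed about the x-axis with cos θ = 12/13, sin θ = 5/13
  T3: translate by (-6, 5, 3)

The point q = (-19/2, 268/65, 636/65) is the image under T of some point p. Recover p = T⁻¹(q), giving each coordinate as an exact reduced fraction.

T1 = [1 0 0 0; 0 1 0 0; 0 2 1 0; 0 0 0 1]
T2·T1 = [1 0 0 0; 0 2/13 -5/13 0; 0 29/13 12/13 0; 0 0 0 1]
T3·…·T1 = [1 0 0 -6; 0 2/13 -5/13 5; 0 29/13 12/13 3; 0 0 0 1]
det M = 1; M⁻¹ = [1 0 0 6; 0 12/13 5/13 -75/13; 0 -29/13 2/13 139/13; 0 0 0 1]
M⁻¹ · (-19/2, 268/65, 636/65)ᵀ = (-7/2, 9/5, 3)ᵀ

p = (-7/2, 9/5, 3)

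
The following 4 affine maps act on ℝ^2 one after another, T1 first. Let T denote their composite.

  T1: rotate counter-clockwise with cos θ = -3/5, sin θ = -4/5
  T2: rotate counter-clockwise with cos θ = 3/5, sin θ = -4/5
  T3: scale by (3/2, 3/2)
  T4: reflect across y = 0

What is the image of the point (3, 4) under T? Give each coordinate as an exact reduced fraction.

T1 rotate counter-clockwise with cos θ = -3/5, sin θ = -4/5: (3, 4) → (7/5, -24/5)
T2 rotate counter-clockwise with cos θ = 3/5, sin θ = -4/5: (7/5, -24/5) → (-3, -4)
T3 scale by (3/2, 3/2): (-3, -4) → (-9/2, -6)
T4 reflect across y = 0: (-9/2, -6) → (-9/2, 6)

T(p) = (-9/2, 6)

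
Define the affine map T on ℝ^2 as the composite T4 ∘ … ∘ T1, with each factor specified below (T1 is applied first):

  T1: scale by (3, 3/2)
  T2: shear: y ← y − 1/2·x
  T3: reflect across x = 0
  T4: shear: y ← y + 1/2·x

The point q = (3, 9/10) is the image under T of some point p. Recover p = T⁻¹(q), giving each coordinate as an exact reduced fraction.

p = (-1, -7/5)

T1 = [3 0 0; 0 3/2 0; 0 0 1]
T2·T1 = [3 0 0; -3/2 3/2 0; 0 0 1]
T3·…·T1 = [-3 0 0; -3/2 3/2 0; 0 0 1]
T4·…·T1 = [-3 0 0; -3 3/2 0; 0 0 1]
det M = -9/2; M⁻¹ = [-1/3 0 0; -2/3 2/3 0; 0 0 1]
M⁻¹ · (3, 9/10)ᵀ = (-1, -7/5)ᵀ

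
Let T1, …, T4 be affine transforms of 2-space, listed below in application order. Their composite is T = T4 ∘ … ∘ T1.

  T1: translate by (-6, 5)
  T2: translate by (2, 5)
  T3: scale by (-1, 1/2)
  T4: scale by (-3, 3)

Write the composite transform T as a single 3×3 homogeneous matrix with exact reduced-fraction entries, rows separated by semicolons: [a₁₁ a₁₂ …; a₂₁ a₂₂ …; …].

T1 = [1 0 -6; 0 1 5; 0 0 1]
T2·T1 = [1 0 -4; 0 1 10; 0 0 1]
T3·…·T1 = [-1 0 4; 0 1/2 5; 0 0 1]
T4·…·T1 = [3 0 -12; 0 3/2 15; 0 0 1]

T = [3 0 -12; 0 3/2 15; 0 0 1]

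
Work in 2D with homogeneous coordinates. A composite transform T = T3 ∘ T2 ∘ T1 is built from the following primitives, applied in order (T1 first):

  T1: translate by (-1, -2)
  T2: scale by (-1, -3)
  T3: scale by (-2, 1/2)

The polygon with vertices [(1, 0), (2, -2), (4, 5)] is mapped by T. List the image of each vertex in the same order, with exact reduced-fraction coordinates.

T1 translate by (-1, -2): (1, 0) → (0, -2); (2, -2) → (1, -4); (4, 5) → (3, 3)
T2 scale by (-1, -3): (0, -2) → (0, 6); (1, -4) → (-1, 12); (3, 3) → (-3, -9)
T3 scale by (-2, 1/2): (0, 6) → (0, 3); (-1, 12) → (2, 6); (-3, -9) → (6, -9/2)

image vertices: (0, 3), (2, 6), (6, -9/2)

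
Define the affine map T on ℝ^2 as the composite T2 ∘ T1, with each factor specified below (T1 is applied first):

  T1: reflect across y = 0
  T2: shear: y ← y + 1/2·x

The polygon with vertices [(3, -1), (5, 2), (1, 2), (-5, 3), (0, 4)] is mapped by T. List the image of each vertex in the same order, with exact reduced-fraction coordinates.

image vertices: (3, 5/2), (5, 1/2), (1, -3/2), (-5, -11/2), (0, -4)

T1 reflect across y = 0: (3, -1) → (3, 1); (5, 2) → (5, -2); (1, 2) → (1, -2); (-5, 3) → (-5, -3); (0, 4) → (0, -4)
T2 shear: y ← y + 1/2·x: (3, 1) → (3, 5/2); (5, -2) → (5, 1/2); (1, -2) → (1, -3/2); (-5, -3) → (-5, -11/2); (0, -4) → (0, -4)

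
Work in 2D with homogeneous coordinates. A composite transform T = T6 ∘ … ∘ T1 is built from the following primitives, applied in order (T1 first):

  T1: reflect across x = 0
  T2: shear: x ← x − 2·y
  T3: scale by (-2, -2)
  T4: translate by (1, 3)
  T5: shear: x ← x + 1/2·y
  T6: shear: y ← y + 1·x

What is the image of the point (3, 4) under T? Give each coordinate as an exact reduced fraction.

T(p) = (41/2, 31/2)

T1 reflect across x = 0: (3, 4) → (-3, 4)
T2 shear: x ← x − 2·y: (-3, 4) → (-11, 4)
T3 scale by (-2, -2): (-11, 4) → (22, -8)
T4 translate by (1, 3): (22, -8) → (23, -5)
T5 shear: x ← x + 1/2·y: (23, -5) → (41/2, -5)
T6 shear: y ← y + 1·x: (41/2, -5) → (41/2, 31/2)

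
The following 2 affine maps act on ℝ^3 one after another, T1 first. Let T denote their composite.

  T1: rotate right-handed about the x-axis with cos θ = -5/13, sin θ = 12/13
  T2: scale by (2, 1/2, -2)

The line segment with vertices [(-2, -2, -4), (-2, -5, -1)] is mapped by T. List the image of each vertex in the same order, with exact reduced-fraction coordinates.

T1 rotate right-handed about the x-axis with cos θ = -5/13, sin θ = 12/13: (-2, -2, -4) → (-2, 58/13, -4/13); (-2, -5, -1) → (-2, 37/13, -55/13)
T2 scale by (2, 1/2, -2): (-2, 58/13, -4/13) → (-4, 29/13, 8/13); (-2, 37/13, -55/13) → (-4, 37/26, 110/13)

image vertices: (-4, 29/13, 8/13), (-4, 37/26, 110/13)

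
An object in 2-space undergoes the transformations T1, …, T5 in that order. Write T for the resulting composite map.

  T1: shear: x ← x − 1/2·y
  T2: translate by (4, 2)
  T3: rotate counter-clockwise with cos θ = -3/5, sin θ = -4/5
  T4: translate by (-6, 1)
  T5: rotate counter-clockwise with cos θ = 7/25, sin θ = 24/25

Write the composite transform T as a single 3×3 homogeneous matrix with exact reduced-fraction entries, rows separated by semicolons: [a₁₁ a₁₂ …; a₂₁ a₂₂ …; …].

T1 = [1 -1/2 0; 0 1 0; 0 0 1]
T2·T1 = [1 -1/2 4; 0 1 2; 0 0 1]
T3·…·T1 = [-3/5 11/10 -4/5; -4/5 -1/5 -22/5; 0 0 1]
T4·…·T1 = [-3/5 11/10 -34/5; -4/5 -1/5 -17/5; 0 0 1]
T5·…·T1 = [3/5 1/2 34/25; -4/5 1 -187/25; 0 0 1]

T = [3/5 1/2 34/25; -4/5 1 -187/25; 0 0 1]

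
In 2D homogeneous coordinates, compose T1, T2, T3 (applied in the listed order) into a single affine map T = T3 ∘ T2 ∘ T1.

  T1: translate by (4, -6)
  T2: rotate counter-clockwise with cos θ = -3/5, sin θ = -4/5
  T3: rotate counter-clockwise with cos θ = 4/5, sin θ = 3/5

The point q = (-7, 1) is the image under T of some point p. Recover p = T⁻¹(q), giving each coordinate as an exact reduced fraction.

p = (-5, -1)

T1 = [1 0 4; 0 1 -6; 0 0 1]
T2·T1 = [-3/5 4/5 -36/5; -4/5 -3/5 2/5; 0 0 1]
T3·…·T1 = [0 1 -6; -1 0 -4; 0 0 1]
det M = 1; M⁻¹ = [0 -1 -4; 1 0 6; 0 0 1]
M⁻¹ · (-7, 1)ᵀ = (-5, -1)ᵀ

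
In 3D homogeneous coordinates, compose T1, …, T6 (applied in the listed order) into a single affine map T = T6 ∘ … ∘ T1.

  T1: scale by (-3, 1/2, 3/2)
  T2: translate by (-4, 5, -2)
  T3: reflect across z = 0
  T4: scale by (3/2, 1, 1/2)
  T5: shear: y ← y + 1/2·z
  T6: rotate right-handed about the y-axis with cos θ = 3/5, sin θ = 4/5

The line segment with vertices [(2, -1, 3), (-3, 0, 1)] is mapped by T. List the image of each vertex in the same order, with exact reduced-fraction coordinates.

T1 scale by (-3, 1/2, 3/2): (2, -1, 3) → (-6, -1/2, 9/2); (-3, 0, 1) → (9, 0, 3/2)
T2 translate by (-4, 5, -2): (-6, -1/2, 9/2) → (-10, 9/2, 5/2); (9, 0, 3/2) → (5, 5, -1/2)
T3 reflect across z = 0: (-10, 9/2, 5/2) → (-10, 9/2, -5/2); (5, 5, -1/2) → (5, 5, 1/2)
T4 scale by (3/2, 1, 1/2): (-10, 9/2, -5/2) → (-15, 9/2, -5/4); (5, 5, 1/2) → (15/2, 5, 1/4)
T5 shear: y ← y + 1/2·z: (-15, 9/2, -5/4) → (-15, 31/8, -5/4); (15/2, 5, 1/4) → (15/2, 41/8, 1/4)
T6 rotate right-handed about the y-axis with cos θ = 3/5, sin θ = 4/5: (-15, 31/8, -5/4) → (-10, 31/8, 45/4); (15/2, 41/8, 1/4) → (47/10, 41/8, -117/20)

image vertices: (-10, 31/8, 45/4), (47/10, 41/8, -117/20)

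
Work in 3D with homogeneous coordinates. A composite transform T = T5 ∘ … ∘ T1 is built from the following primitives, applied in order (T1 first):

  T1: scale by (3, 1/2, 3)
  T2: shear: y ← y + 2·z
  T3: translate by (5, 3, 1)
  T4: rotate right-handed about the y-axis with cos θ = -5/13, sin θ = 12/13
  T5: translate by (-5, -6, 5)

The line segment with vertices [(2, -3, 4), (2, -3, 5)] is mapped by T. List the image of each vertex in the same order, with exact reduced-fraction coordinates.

T1 scale by (3, 1/2, 3): (2, -3, 4) → (6, -3/2, 12); (2, -3, 5) → (6, -3/2, 15)
T2 shear: y ← y + 2·z: (6, -3/2, 12) → (6, 45/2, 12); (6, -3/2, 15) → (6, 57/2, 15)
T3 translate by (5, 3, 1): (6, 45/2, 12) → (11, 51/2, 13); (6, 57/2, 15) → (11, 63/2, 16)
T4 rotate right-handed about the y-axis with cos θ = -5/13, sin θ = 12/13: (11, 51/2, 13) → (101/13, 51/2, -197/13); (11, 63/2, 16) → (137/13, 63/2, -212/13)
T5 translate by (-5, -6, 5): (101/13, 51/2, -197/13) → (36/13, 39/2, -132/13); (137/13, 63/2, -212/13) → (72/13, 51/2, -147/13)

image vertices: (36/13, 39/2, -132/13), (72/13, 51/2, -147/13)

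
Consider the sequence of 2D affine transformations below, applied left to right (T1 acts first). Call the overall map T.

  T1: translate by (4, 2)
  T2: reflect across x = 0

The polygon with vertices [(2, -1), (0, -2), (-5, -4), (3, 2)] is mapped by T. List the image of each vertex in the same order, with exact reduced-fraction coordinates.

T1 translate by (4, 2): (2, -1) → (6, 1); (0, -2) → (4, 0); (-5, -4) → (-1, -2); (3, 2) → (7, 4)
T2 reflect across x = 0: (6, 1) → (-6, 1); (4, 0) → (-4, 0); (-1, -2) → (1, -2); (7, 4) → (-7, 4)

image vertices: (-6, 1), (-4, 0), (1, -2), (-7, 4)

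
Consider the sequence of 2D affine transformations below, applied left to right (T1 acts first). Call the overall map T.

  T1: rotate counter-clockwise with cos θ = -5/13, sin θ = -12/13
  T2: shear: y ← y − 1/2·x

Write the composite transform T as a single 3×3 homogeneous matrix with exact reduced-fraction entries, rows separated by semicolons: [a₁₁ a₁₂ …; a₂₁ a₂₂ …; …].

T = [-5/13 12/13 0; -19/26 -11/13 0; 0 0 1]

T1 = [-5/13 12/13 0; -12/13 -5/13 0; 0 0 1]
T2·T1 = [-5/13 12/13 0; -19/26 -11/13 0; 0 0 1]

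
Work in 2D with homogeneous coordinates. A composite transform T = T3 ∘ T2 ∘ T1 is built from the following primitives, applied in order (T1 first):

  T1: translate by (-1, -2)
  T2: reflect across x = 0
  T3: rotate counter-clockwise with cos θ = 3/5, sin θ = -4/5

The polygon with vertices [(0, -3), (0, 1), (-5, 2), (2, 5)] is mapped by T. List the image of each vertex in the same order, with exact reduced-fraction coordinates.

image vertices: (-17/5, -19/5), (-1/5, -7/5), (18/5, -24/5), (9/5, 13/5)

T1 translate by (-1, -2): (0, -3) → (-1, -5); (0, 1) → (-1, -1); (-5, 2) → (-6, 0); (2, 5) → (1, 3)
T2 reflect across x = 0: (-1, -5) → (1, -5); (-1, -1) → (1, -1); (-6, 0) → (6, 0); (1, 3) → (-1, 3)
T3 rotate counter-clockwise with cos θ = 3/5, sin θ = -4/5: (1, -5) → (-17/5, -19/5); (1, -1) → (-1/5, -7/5); (6, 0) → (18/5, -24/5); (-1, 3) → (9/5, 13/5)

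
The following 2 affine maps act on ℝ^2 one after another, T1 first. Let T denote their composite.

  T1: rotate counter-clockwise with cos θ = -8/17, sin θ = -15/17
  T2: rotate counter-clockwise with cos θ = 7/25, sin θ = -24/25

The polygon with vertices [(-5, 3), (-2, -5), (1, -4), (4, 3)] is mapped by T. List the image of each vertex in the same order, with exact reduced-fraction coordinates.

T1 rotate counter-clockwise with cos θ = -8/17, sin θ = -15/17: (-5, 3) → (5, 3); (-2, -5) → (-59/17, 70/17); (1, -4) → (-4, 1); (4, 3) → (13/17, -84/17)
T2 rotate counter-clockwise with cos θ = 7/25, sin θ = -24/25: (5, 3) → (107/25, -99/25); (-59/17, 70/17) → (1267/425, 1906/425); (-4, 1) → (-4/25, 103/25); (13/17, -84/17) → (-77/17, -36/17)

image vertices: (107/25, -99/25), (1267/425, 1906/425), (-4/25, 103/25), (-77/17, -36/17)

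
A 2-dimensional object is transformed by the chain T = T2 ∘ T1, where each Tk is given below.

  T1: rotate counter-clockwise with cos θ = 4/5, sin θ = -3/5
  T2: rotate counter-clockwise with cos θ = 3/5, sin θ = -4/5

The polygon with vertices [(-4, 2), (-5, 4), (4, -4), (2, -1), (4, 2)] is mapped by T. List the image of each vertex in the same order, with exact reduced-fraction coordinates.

image vertices: (2, 4), (4, 5), (-4, -4), (-1, -2), (2, -4)

T1 rotate counter-clockwise with cos θ = 4/5, sin θ = -3/5: (-4, 2) → (-2, 4); (-5, 4) → (-8/5, 31/5); (4, -4) → (4/5, -28/5); (2, -1) → (1, -2); (4, 2) → (22/5, -4/5)
T2 rotate counter-clockwise with cos θ = 3/5, sin θ = -4/5: (-2, 4) → (2, 4); (-8/5, 31/5) → (4, 5); (4/5, -28/5) → (-4, -4); (1, -2) → (-1, -2); (22/5, -4/5) → (2, -4)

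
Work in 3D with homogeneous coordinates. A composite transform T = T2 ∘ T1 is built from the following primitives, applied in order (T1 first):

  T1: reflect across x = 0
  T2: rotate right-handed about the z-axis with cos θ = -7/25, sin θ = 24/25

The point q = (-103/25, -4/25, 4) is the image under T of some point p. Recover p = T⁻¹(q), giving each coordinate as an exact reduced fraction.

p = (-1, 4, 4)

T1 = [-1 0 0 0; 0 1 0 0; 0 0 1 0; 0 0 0 1]
T2·T1 = [7/25 -24/25 0 0; -24/25 -7/25 0 0; 0 0 1 0; 0 0 0 1]
det M = -1; M⁻¹ = [7/25 -24/25 0 0; -24/25 -7/25 0 0; 0 0 1 0; 0 0 0 1]
M⁻¹ · (-103/25, -4/25, 4)ᵀ = (-1, 4, 4)ᵀ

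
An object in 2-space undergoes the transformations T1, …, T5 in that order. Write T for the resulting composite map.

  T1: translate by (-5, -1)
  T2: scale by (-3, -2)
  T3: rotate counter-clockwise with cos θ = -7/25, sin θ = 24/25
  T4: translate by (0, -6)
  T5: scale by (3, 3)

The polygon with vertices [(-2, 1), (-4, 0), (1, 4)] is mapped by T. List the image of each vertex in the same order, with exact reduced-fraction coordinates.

image vertices: (-441/25, 1062/25), (-711/25, 1452/25), (36/5, 108/5)

T1 translate by (-5, -1): (-2, 1) → (-7, 0); (-4, 0) → (-9, -1); (1, 4) → (-4, 3)
T2 scale by (-3, -2): (-7, 0) → (21, 0); (-9, -1) → (27, 2); (-4, 3) → (12, -6)
T3 rotate counter-clockwise with cos θ = -7/25, sin θ = 24/25: (21, 0) → (-147/25, 504/25); (27, 2) → (-237/25, 634/25); (12, -6) → (12/5, 66/5)
T4 translate by (0, -6): (-147/25, 504/25) → (-147/25, 354/25); (-237/25, 634/25) → (-237/25, 484/25); (12/5, 66/5) → (12/5, 36/5)
T5 scale by (3, 3): (-147/25, 354/25) → (-441/25, 1062/25); (-237/25, 484/25) → (-711/25, 1452/25); (12/5, 36/5) → (36/5, 108/5)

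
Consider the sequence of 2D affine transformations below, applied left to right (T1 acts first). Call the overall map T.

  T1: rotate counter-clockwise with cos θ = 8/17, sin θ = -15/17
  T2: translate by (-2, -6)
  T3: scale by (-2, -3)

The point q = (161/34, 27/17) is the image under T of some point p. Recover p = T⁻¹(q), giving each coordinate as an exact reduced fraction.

p = (-5, 9/4)

T1 = [8/17 15/17 0; -15/17 8/17 0; 0 0 1]
T2·T1 = [8/17 15/17 -2; -15/17 8/17 -6; 0 0 1]
T3·…·T1 = [-16/17 -30/17 4; 45/17 -24/17 18; 0 0 1]
det M = 6; M⁻¹ = [-4/17 5/17 -74/17; -15/34 -8/51 78/17; 0 0 1]
M⁻¹ · (161/34, 27/17)ᵀ = (-5, 9/4)ᵀ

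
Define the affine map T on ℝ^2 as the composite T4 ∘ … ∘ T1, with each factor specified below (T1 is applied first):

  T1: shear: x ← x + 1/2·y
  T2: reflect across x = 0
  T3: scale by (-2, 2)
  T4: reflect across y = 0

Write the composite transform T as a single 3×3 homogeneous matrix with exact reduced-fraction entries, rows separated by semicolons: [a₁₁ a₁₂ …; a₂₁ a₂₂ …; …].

T = [2 1 0; 0 -2 0; 0 0 1]

T1 = [1 1/2 0; 0 1 0; 0 0 1]
T2·T1 = [-1 -1/2 0; 0 1 0; 0 0 1]
T3·…·T1 = [2 1 0; 0 2 0; 0 0 1]
T4·…·T1 = [2 1 0; 0 -2 0; 0 0 1]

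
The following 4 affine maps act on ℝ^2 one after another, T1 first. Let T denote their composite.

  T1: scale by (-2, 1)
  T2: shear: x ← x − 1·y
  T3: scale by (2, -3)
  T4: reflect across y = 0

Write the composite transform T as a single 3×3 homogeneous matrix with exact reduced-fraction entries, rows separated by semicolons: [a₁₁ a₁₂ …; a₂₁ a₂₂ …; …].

T = [-4 -2 0; 0 3 0; 0 0 1]

T1 = [-2 0 0; 0 1 0; 0 0 1]
T2·T1 = [-2 -1 0; 0 1 0; 0 0 1]
T3·…·T1 = [-4 -2 0; 0 -3 0; 0 0 1]
T4·…·T1 = [-4 -2 0; 0 3 0; 0 0 1]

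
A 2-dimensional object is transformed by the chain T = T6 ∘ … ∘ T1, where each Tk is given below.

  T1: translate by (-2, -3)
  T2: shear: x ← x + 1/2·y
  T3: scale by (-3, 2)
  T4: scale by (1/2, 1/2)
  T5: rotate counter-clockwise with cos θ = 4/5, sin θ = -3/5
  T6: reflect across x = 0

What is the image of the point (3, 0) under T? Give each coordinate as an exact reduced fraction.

T(p) = (6/5, -57/20)

T1 translate by (-2, -3): (3, 0) → (1, -3)
T2 shear: x ← x + 1/2·y: (1, -3) → (-1/2, -3)
T3 scale by (-3, 2): (-1/2, -3) → (3/2, -6)
T4 scale by (1/2, 1/2): (3/2, -6) → (3/4, -3)
T5 rotate counter-clockwise with cos θ = 4/5, sin θ = -3/5: (3/4, -3) → (-6/5, -57/20)
T6 reflect across x = 0: (-6/5, -57/20) → (6/5, -57/20)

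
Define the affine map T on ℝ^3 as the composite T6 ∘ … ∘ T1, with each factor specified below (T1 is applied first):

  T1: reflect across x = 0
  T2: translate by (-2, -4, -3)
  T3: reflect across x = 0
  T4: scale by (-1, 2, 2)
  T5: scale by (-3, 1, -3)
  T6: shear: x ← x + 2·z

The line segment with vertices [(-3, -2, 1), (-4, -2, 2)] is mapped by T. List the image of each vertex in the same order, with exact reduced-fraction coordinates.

T1 reflect across x = 0: (-3, -2, 1) → (3, -2, 1); (-4, -2, 2) → (4, -2, 2)
T2 translate by (-2, -4, -3): (3, -2, 1) → (1, -6, -2); (4, -2, 2) → (2, -6, -1)
T3 reflect across x = 0: (1, -6, -2) → (-1, -6, -2); (2, -6, -1) → (-2, -6, -1)
T4 scale by (-1, 2, 2): (-1, -6, -2) → (1, -12, -4); (-2, -6, -1) → (2, -12, -2)
T5 scale by (-3, 1, -3): (1, -12, -4) → (-3, -12, 12); (2, -12, -2) → (-6, -12, 6)
T6 shear: x ← x + 2·z: (-3, -12, 12) → (21, -12, 12); (-6, -12, 6) → (6, -12, 6)

image vertices: (21, -12, 12), (6, -12, 6)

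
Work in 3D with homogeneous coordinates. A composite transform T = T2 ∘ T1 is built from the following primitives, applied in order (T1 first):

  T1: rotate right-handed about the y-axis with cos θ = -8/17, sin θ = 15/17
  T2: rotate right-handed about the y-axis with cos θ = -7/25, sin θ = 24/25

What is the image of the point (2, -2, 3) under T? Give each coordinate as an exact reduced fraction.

T1 rotate right-handed about the y-axis with cos θ = -8/17, sin θ = 15/17: (2, -2, 3) → (29/17, -2, -54/17)
T2 rotate right-handed about the y-axis with cos θ = -7/25, sin θ = 24/25: (29/17, -2, -54/17) → (-1499/425, -2, -318/425)

T(p) = (-1499/425, -2, -318/425)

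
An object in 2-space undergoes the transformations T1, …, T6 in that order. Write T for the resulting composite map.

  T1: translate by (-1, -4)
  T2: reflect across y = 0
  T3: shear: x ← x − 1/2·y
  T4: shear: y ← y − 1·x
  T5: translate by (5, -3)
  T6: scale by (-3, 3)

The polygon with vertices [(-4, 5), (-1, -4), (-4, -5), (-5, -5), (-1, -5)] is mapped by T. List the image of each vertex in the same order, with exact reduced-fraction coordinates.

image vertices: (-3/2, 3/2), (3, 33), (27/2, 93/2), (33/2, 99/2), (9/2, 75/2)

T1 translate by (-1, -4): (-4, 5) → (-5, 1); (-1, -4) → (-2, -8); (-4, -5) → (-5, -9); (-5, -5) → (-6, -9); (-1, -5) → (-2, -9)
T2 reflect across y = 0: (-5, 1) → (-5, -1); (-2, -8) → (-2, 8); (-5, -9) → (-5, 9); (-6, -9) → (-6, 9); (-2, -9) → (-2, 9)
T3 shear: x ← x − 1/2·y: (-5, -1) → (-9/2, -1); (-2, 8) → (-6, 8); (-5, 9) → (-19/2, 9); (-6, 9) → (-21/2, 9); (-2, 9) → (-13/2, 9)
T4 shear: y ← y − 1·x: (-9/2, -1) → (-9/2, 7/2); (-6, 8) → (-6, 14); (-19/2, 9) → (-19/2, 37/2); (-21/2, 9) → (-21/2, 39/2); (-13/2, 9) → (-13/2, 31/2)
T5 translate by (5, -3): (-9/2, 7/2) → (1/2, 1/2); (-6, 14) → (-1, 11); (-19/2, 37/2) → (-9/2, 31/2); (-21/2, 39/2) → (-11/2, 33/2); (-13/2, 31/2) → (-3/2, 25/2)
T6 scale by (-3, 3): (1/2, 1/2) → (-3/2, 3/2); (-1, 11) → (3, 33); (-9/2, 31/2) → (27/2, 93/2); (-11/2, 33/2) → (33/2, 99/2); (-3/2, 25/2) → (9/2, 75/2)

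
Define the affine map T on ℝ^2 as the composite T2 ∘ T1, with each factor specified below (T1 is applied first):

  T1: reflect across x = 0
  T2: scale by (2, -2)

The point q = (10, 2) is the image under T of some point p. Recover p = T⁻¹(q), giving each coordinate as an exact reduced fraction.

T1 = [-1 0 0; 0 1 0; 0 0 1]
T2·T1 = [-2 0 0; 0 -2 0; 0 0 1]
det M = 4; M⁻¹ = [-1/2 0 0; 0 -1/2 0; 0 0 1]
M⁻¹ · (10, 2)ᵀ = (-5, -1)ᵀ

p = (-5, -1)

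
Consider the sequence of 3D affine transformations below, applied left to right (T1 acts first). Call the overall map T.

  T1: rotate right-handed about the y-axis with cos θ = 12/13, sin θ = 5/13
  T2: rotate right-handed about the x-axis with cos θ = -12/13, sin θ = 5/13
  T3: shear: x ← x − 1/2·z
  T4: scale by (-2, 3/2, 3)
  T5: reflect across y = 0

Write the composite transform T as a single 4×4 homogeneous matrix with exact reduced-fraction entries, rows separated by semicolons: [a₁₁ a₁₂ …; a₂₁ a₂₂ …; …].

T1 = [12/13 0 5/13 0; 0 1 0 0; -5/13 0 12/13 0; 0 0 0 1]
T2·T1 = [12/13 0 5/13 0; 25/169 -12/13 -60/169 0; 60/169 5/13 -144/169 0; 0 0 0 1]
T3·…·T1 = [126/169 -5/26 137/169 0; 25/169 -12/13 -60/169 0; 60/169 5/13 -144/169 0; 0 0 0 1]
T4·…·T1 = [-252/169 5/13 -274/169 0; 75/338 -18/13 -90/169 0; 180/169 15/13 -432/169 0; 0 0 0 1]
T5·…·T1 = [-252/169 5/13 -274/169 0; -75/338 18/13 90/169 0; 180/169 15/13 -432/169 0; 0 0 0 1]

T = [-252/169 5/13 -274/169 0; -75/338 18/13 90/169 0; 180/169 15/13 -432/169 0; 0 0 0 1]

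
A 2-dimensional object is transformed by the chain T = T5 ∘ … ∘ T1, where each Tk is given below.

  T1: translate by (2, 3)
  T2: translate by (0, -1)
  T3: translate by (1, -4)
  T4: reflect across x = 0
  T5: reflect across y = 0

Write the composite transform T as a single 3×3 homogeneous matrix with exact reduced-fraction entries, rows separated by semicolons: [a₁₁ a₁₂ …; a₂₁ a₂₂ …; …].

T1 = [1 0 2; 0 1 3; 0 0 1]
T2·T1 = [1 0 2; 0 1 2; 0 0 1]
T3·…·T1 = [1 0 3; 0 1 -2; 0 0 1]
T4·…·T1 = [-1 0 -3; 0 1 -2; 0 0 1]
T5·…·T1 = [-1 0 -3; 0 -1 2; 0 0 1]

T = [-1 0 -3; 0 -1 2; 0 0 1]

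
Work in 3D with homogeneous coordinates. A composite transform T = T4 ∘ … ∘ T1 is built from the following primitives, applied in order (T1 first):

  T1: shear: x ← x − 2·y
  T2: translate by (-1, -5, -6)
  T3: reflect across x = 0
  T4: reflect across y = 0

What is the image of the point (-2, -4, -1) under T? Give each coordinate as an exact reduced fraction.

T(p) = (-5, 9, -7)

T1 shear: x ← x − 2·y: (-2, -4, -1) → (6, -4, -1)
T2 translate by (-1, -5, -6): (6, -4, -1) → (5, -9, -7)
T3 reflect across x = 0: (5, -9, -7) → (-5, -9, -7)
T4 reflect across y = 0: (-5, -9, -7) → (-5, 9, -7)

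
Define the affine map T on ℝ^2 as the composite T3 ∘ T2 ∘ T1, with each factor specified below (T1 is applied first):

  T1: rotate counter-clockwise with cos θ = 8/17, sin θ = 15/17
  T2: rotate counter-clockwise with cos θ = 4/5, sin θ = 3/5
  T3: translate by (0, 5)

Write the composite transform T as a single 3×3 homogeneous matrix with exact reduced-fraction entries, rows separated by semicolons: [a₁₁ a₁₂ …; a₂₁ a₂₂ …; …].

T1 = [8/17 -15/17 0; 15/17 8/17 0; 0 0 1]
T2·T1 = [-13/85 -84/85 0; 84/85 -13/85 0; 0 0 1]
T3·…·T1 = [-13/85 -84/85 0; 84/85 -13/85 5; 0 0 1]

T = [-13/85 -84/85 0; 84/85 -13/85 5; 0 0 1]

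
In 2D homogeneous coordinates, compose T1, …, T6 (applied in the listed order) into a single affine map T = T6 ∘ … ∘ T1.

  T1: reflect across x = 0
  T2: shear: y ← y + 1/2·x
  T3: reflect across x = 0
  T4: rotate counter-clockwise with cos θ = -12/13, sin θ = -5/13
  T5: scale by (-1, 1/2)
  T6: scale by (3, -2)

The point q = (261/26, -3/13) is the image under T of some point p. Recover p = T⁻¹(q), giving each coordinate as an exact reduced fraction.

T1 = [-1 0 0; 0 1 0; 0 0 1]
T2·T1 = [-1 0 0; -1/2 1 0; 0 0 1]
T3·…·T1 = [1 0 0; -1/2 1 0; 0 0 1]
T4·…·T1 = [-29/26 5/13 0; 1/13 -12/13 0; 0 0 1]
T5·…·T1 = [29/26 -5/13 0; 1/26 -6/13 0; 0 0 1]
T6·…·T1 = [87/26 -15/13 0; -1/13 12/13 0; 0 0 1]
det M = 3; M⁻¹ = [4/13 5/13 0; 1/39 29/26 0; 0 0 1]
M⁻¹ · (261/26, -3/13)ᵀ = (3, 0)ᵀ

p = (3, 0)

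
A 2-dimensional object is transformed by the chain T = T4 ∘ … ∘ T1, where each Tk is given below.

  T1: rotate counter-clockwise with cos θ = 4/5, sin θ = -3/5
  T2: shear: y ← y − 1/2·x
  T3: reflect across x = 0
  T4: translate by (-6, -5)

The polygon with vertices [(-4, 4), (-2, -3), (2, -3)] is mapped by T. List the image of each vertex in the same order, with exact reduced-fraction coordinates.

T1 rotate counter-clockwise with cos θ = 4/5, sin θ = -3/5: (-4, 4) → (-4/5, 28/5); (-2, -3) → (-17/5, -6/5); (2, -3) → (-1/5, -18/5)
T2 shear: y ← y − 1/2·x: (-4/5, 28/5) → (-4/5, 6); (-17/5, -6/5) → (-17/5, 1/2); (-1/5, -18/5) → (-1/5, -7/2)
T3 reflect across x = 0: (-4/5, 6) → (4/5, 6); (-17/5, 1/2) → (17/5, 1/2); (-1/5, -7/2) → (1/5, -7/2)
T4 translate by (-6, -5): (4/5, 6) → (-26/5, 1); (17/5, 1/2) → (-13/5, -9/2); (1/5, -7/2) → (-29/5, -17/2)

image vertices: (-26/5, 1), (-13/5, -9/2), (-29/5, -17/2)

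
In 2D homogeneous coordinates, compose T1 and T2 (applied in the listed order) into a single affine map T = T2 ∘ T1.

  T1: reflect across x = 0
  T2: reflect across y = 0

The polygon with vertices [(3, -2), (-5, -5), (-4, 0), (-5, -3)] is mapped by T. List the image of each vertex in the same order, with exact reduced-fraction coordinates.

image vertices: (-3, 2), (5, 5), (4, 0), (5, 3)

T1 reflect across x = 0: (3, -2) → (-3, -2); (-5, -5) → (5, -5); (-4, 0) → (4, 0); (-5, -3) → (5, -3)
T2 reflect across y = 0: (-3, -2) → (-3, 2); (5, -5) → (5, 5); (4, 0) → (4, 0); (5, -3) → (5, 3)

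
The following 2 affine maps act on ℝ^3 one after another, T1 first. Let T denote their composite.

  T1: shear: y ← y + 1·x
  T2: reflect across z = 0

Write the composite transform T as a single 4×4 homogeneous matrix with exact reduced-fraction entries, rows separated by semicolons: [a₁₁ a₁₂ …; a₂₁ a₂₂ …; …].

T = [1 0 0 0; 1 1 0 0; 0 0 -1 0; 0 0 0 1]

T1 = [1 0 0 0; 1 1 0 0; 0 0 1 0; 0 0 0 1]
T2·T1 = [1 0 0 0; 1 1 0 0; 0 0 -1 0; 0 0 0 1]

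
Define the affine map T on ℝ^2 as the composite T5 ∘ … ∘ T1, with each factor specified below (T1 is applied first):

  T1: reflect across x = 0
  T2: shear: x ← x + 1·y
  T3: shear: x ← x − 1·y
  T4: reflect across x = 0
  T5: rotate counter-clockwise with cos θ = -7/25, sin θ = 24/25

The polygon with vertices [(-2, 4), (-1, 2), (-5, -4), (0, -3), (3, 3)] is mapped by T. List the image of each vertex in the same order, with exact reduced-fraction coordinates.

T1 reflect across x = 0: (-2, 4) → (2, 4); (-1, 2) → (1, 2); (-5, -4) → (5, -4); (0, -3) → (0, -3); (3, 3) → (-3, 3)
T2 shear: x ← x + 1·y: (2, 4) → (6, 4); (1, 2) → (3, 2); (5, -4) → (1, -4); (0, -3) → (-3, -3); (-3, 3) → (0, 3)
T3 shear: x ← x − 1·y: (6, 4) → (2, 4); (3, 2) → (1, 2); (1, -4) → (5, -4); (-3, -3) → (0, -3); (0, 3) → (-3, 3)
T4 reflect across x = 0: (2, 4) → (-2, 4); (1, 2) → (-1, 2); (5, -4) → (-5, -4); (0, -3) → (0, -3); (-3, 3) → (3, 3)
T5 rotate counter-clockwise with cos θ = -7/25, sin θ = 24/25: (-2, 4) → (-82/25, -76/25); (-1, 2) → (-41/25, -38/25); (-5, -4) → (131/25, -92/25); (0, -3) → (72/25, 21/25); (3, 3) → (-93/25, 51/25)

image vertices: (-82/25, -76/25), (-41/25, -38/25), (131/25, -92/25), (72/25, 21/25), (-93/25, 51/25)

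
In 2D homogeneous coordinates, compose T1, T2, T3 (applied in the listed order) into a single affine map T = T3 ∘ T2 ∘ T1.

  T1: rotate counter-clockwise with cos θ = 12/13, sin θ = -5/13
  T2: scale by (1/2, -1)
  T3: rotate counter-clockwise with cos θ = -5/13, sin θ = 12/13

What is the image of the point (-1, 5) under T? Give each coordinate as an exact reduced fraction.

T(p) = (115/26, 31/13)

T1 rotate counter-clockwise with cos θ = 12/13, sin θ = -5/13: (-1, 5) → (1, 5)
T2 scale by (1/2, -1): (1, 5) → (1/2, -5)
T3 rotate counter-clockwise with cos θ = -5/13, sin θ = 12/13: (1/2, -5) → (115/26, 31/13)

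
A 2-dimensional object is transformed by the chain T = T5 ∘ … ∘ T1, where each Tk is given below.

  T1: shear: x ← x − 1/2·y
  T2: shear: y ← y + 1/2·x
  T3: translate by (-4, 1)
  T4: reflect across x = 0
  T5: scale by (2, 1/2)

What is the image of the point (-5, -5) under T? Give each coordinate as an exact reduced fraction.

T1 shear: x ← x − 1/2·y: (-5, -5) → (-5/2, -5)
T2 shear: y ← y + 1/2·x: (-5/2, -5) → (-5/2, -25/4)
T3 translate by (-4, 1): (-5/2, -25/4) → (-13/2, -21/4)
T4 reflect across x = 0: (-13/2, -21/4) → (13/2, -21/4)
T5 scale by (2, 1/2): (13/2, -21/4) → (13, -21/8)

T(p) = (13, -21/8)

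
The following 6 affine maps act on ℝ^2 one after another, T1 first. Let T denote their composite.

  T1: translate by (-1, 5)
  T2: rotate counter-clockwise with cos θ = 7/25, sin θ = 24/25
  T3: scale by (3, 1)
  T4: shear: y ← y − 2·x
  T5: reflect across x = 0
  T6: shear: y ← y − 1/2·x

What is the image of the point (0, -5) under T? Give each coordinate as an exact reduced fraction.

T1 translate by (-1, 5): (0, -5) → (-1, 0)
T2 rotate counter-clockwise with cos θ = 7/25, sin θ = 24/25: (-1, 0) → (-7/25, -24/25)
T3 scale by (3, 1): (-7/25, -24/25) → (-21/25, -24/25)
T4 shear: y ← y − 2·x: (-21/25, -24/25) → (-21/25, 18/25)
T5 reflect across x = 0: (-21/25, 18/25) → (21/25, 18/25)
T6 shear: y ← y − 1/2·x: (21/25, 18/25) → (21/25, 3/10)

T(p) = (21/25, 3/10)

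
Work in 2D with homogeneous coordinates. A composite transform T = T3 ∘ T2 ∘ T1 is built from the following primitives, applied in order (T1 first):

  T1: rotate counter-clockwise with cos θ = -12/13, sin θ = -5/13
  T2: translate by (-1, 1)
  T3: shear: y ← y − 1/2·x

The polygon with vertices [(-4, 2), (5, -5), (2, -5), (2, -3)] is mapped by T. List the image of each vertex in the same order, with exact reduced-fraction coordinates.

image vertices: (45/13, -27/26), (-98/13, 97/13), (-62/13, 94/13), (-4, 5)

T1 rotate counter-clockwise with cos θ = -12/13, sin θ = -5/13: (-4, 2) → (58/13, -4/13); (5, -5) → (-85/13, 35/13); (2, -5) → (-49/13, 50/13); (2, -3) → (-3, 2)
T2 translate by (-1, 1): (58/13, -4/13) → (45/13, 9/13); (-85/13, 35/13) → (-98/13, 48/13); (-49/13, 50/13) → (-62/13, 63/13); (-3, 2) → (-4, 3)
T3 shear: y ← y − 1/2·x: (45/13, 9/13) → (45/13, -27/26); (-98/13, 48/13) → (-98/13, 97/13); (-62/13, 63/13) → (-62/13, 94/13); (-4, 3) → (-4, 5)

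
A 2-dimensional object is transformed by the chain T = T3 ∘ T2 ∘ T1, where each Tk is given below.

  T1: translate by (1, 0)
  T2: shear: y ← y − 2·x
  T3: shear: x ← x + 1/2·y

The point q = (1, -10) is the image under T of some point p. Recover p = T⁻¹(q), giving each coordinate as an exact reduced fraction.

T1 = [1 0 1; 0 1 0; 0 0 1]
T2·T1 = [1 0 1; -2 1 -2; 0 0 1]
T3·…·T1 = [0 1/2 0; -2 1 -2; 0 0 1]
det M = 1; M⁻¹ = [1 -1/2 -1; 2 0 0; 0 0 1]
M⁻¹ · (1, -10)ᵀ = (5, 2)ᵀ

p = (5, 2)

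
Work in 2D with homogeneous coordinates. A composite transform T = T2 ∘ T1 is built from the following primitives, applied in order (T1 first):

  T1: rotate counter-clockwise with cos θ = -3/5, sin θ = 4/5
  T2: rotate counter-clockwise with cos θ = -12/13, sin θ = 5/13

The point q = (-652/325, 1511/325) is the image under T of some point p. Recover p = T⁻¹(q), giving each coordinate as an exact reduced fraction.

T1 = [-3/5 -4/5 0; 4/5 -3/5 0; 0 0 1]
T2·T1 = [16/65 63/65 0; -63/65 16/65 0; 0 0 1]
det M = 1; M⁻¹ = [16/65 -63/65 0; 63/65 16/65 0; 0 0 1]
M⁻¹ · (-652/325, 1511/325)ᵀ = (-5, -4/5)ᵀ

p = (-5, -4/5)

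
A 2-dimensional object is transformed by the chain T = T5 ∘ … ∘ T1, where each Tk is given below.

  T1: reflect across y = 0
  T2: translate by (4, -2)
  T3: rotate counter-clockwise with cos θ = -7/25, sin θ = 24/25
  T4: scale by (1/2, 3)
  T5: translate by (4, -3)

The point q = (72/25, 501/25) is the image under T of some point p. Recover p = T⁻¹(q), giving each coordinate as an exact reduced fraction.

p = (4, -2)

T1 = [1 0 0; 0 -1 0; 0 0 1]
T2·T1 = [1 0 4; 0 -1 -2; 0 0 1]
T3·…·T1 = [-7/25 24/25 4/5; 24/25 7/25 22/5; 0 0 1]
T4·…·T1 = [-7/50 12/25 2/5; 72/25 21/25 66/5; 0 0 1]
T5·…·T1 = [-7/50 12/25 22/5; 72/25 21/25 51/5; 0 0 1]
det M = -3/2; M⁻¹ = [-14/25 8/25 -4/5; 48/25 7/75 -47/5; 0 0 1]
M⁻¹ · (72/25, 501/25)ᵀ = (4, -2)ᵀ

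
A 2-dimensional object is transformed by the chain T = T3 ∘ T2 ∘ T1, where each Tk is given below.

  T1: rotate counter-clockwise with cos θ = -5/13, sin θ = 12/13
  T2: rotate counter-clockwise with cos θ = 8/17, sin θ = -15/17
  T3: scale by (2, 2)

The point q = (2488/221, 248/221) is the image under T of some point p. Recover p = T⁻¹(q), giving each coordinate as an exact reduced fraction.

T1 = [-5/13 -12/13 0; 12/13 -5/13 0; 0 0 1]
T2·T1 = [140/221 -171/221 0; 171/221 140/221 0; 0 0 1]
T3·…·T1 = [280/221 -342/221 0; 342/221 280/221 0; 0 0 1]
det M = 4; M⁻¹ = [70/221 171/442 0; -171/442 70/221 0; 0 0 1]
M⁻¹ · (2488/221, 248/221)ᵀ = (4, -4)ᵀ

p = (4, -4)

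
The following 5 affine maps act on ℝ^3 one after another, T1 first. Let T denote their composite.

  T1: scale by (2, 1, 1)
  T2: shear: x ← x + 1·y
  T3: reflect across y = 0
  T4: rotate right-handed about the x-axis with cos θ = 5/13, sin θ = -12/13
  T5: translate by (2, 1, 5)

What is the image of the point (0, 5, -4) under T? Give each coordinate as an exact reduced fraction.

T(p) = (7, -60/13, 105/13)

T1 scale by (2, 1, 1): (0, 5, -4) → (0, 5, -4)
T2 shear: x ← x + 1·y: (0, 5, -4) → (5, 5, -4)
T3 reflect across y = 0: (5, 5, -4) → (5, -5, -4)
T4 rotate right-handed about the x-axis with cos θ = 5/13, sin θ = -12/13: (5, -5, -4) → (5, -73/13, 40/13)
T5 translate by (2, 1, 5): (5, -73/13, 40/13) → (7, -60/13, 105/13)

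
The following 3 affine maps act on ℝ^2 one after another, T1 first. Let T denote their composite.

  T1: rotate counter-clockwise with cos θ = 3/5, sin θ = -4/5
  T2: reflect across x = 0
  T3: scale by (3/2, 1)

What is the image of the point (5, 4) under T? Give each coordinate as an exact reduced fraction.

T(p) = (-93/10, -8/5)

T1 rotate counter-clockwise with cos θ = 3/5, sin θ = -4/5: (5, 4) → (31/5, -8/5)
T2 reflect across x = 0: (31/5, -8/5) → (-31/5, -8/5)
T3 scale by (3/2, 1): (-31/5, -8/5) → (-93/10, -8/5)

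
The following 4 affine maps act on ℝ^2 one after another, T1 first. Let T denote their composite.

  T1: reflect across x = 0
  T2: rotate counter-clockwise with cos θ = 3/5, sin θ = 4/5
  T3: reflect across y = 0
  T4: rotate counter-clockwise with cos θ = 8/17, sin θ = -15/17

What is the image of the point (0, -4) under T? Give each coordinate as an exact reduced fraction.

T1 reflect across x = 0: (0, -4) → (0, -4)
T2 rotate counter-clockwise with cos θ = 3/5, sin θ = 4/5: (0, -4) → (16/5, -12/5)
T3 reflect across y = 0: (16/5, -12/5) → (16/5, 12/5)
T4 rotate counter-clockwise with cos θ = 8/17, sin θ = -15/17: (16/5, 12/5) → (308/85, -144/85)

T(p) = (308/85, -144/85)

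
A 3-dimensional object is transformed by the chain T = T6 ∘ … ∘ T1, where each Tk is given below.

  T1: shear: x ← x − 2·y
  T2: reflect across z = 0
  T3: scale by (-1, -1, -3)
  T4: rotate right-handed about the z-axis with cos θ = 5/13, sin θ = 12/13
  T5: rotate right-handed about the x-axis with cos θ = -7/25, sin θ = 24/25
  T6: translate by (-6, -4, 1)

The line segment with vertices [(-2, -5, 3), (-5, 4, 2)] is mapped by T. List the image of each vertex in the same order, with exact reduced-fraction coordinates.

T1 shear: x ← x − 2·y: (-2, -5, 3) → (8, -5, 3); (-5, 4, 2) → (-13, 4, 2)
T2 reflect across z = 0: (8, -5, 3) → (8, -5, -3); (-13, 4, 2) → (-13, 4, -2)
T3 scale by (-1, -1, -3): (8, -5, -3) → (-8, 5, 9); (-13, 4, -2) → (13, -4, 6)
T4 rotate right-handed about the z-axis with cos θ = 5/13, sin θ = 12/13: (-8, 5, 9) → (-100/13, -71/13, 9); (13, -4, 6) → (113/13, 136/13, 6)
T5 rotate right-handed about the x-axis with cos θ = -7/25, sin θ = 24/25: (-100/13, -71/13, 9) → (-100/13, -2311/325, -2523/325); (113/13, 136/13, 6) → (113/13, -2824/325, 2718/325)
T6 translate by (-6, -4, 1): (-100/13, -2311/325, -2523/325) → (-178/13, -3611/325, -2198/325); (113/13, -2824/325, 2718/325) → (35/13, -4124/325, 3043/325)

image vertices: (-178/13, -3611/325, -2198/325), (35/13, -4124/325, 3043/325)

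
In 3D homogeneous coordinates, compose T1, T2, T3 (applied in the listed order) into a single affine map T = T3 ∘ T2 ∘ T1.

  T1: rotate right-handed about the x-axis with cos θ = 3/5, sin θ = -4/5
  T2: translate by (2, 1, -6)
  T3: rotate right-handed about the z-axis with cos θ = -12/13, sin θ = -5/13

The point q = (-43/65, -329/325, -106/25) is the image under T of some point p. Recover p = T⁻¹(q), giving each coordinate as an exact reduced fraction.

p = (-1, -8/5, 4/5)

T1 = [1 0 0 0; 0 3/5 4/5 0; 0 -4/5 3/5 0; 0 0 0 1]
T2·T1 = [1 0 0 2; 0 3/5 4/5 1; 0 -4/5 3/5 -6; 0 0 0 1]
T3·…·T1 = [-12/13 3/13 4/13 -19/13; -5/13 -36/65 -48/65 -22/13; 0 -4/5 3/5 -6; 0 0 0 1]
det M = 1; M⁻¹ = [-12/13 -5/13 0 -2; 3/13 -36/65 -4/5 -27/5; 4/13 -48/65 3/5 14/5; 0 0 0 1]
M⁻¹ · (-43/65, -329/325, -106/25)ᵀ = (-1, -8/5, 4/5)ᵀ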